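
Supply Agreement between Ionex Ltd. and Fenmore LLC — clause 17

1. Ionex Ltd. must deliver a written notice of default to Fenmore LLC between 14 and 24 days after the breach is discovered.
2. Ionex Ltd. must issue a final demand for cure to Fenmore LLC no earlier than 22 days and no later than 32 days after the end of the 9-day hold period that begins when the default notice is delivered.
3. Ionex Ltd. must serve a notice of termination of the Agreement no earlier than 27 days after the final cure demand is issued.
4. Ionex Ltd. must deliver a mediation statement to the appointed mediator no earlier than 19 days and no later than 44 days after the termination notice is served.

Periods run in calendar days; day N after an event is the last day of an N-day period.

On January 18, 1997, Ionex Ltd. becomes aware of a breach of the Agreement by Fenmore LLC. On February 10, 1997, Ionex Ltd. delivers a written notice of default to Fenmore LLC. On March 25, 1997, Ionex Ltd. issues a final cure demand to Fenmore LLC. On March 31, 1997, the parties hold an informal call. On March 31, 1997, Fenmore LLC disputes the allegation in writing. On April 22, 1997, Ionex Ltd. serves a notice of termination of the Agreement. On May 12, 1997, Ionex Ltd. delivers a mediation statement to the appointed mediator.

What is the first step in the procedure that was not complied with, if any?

Step 1 — 14 and 24 days from January 18, 1997 (when the breach is discovered) are February 1, 1997 and February 11, 1997 respectively; done February 10, 1997, which is between those dates.
Step 2 — 22 and 32 days from February 19, 1997 (end of the 9-day hold period, which began when the default notice is delivered on February 10, 1997) are March 13, 1997 and March 23, 1997 respectively; March 25, 1997 is 2 days past the end of the window.

Step 2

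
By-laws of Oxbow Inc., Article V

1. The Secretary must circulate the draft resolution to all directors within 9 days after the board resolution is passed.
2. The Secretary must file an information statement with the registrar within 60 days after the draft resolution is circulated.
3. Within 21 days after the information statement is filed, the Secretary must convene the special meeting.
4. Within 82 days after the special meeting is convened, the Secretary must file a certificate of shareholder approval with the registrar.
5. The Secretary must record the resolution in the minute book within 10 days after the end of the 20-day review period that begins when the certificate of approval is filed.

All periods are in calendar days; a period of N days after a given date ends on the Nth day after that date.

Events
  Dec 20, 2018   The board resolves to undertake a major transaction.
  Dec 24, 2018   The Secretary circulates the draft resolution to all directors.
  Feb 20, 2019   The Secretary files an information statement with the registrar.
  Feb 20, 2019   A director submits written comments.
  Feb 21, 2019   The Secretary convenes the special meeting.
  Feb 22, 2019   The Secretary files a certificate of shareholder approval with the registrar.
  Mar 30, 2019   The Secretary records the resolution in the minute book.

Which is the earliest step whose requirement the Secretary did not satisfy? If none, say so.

Step 1 — counting 9 days from Dec 20, 2018 (when the board resolution is passed) gives a deadline of Dec 29, 2018; Dec 24, 2018 is within that limit.
Step 2 — counting 60 days from Dec 24, 2018 (when the draft resolution is circulated) gives a deadline of Feb 22, 2019; completed Feb 20, 2019, before the deadline.
Step 3 — counting 21 days from Feb 20, 2019 (when the information statement is filed) gives a deadline of Mar 13, 2019; done Feb 21, 2019 — timely.
Step 4 — counting 82 days from Feb 21, 2019 (when the special meeting is convened) gives a deadline of May 14, 2019; Feb 22, 2019 is within that limit.
Step 5 — counting 10 days from Mar 14, 2019 (end of the 20-day review period, which began when the certificate of approval is filed on Feb 22, 2019) gives a deadline of Mar 24, 2019; not done until Mar 30, 2019, 6 days after the deadline.
That is the first point of non-compliance.

Step 5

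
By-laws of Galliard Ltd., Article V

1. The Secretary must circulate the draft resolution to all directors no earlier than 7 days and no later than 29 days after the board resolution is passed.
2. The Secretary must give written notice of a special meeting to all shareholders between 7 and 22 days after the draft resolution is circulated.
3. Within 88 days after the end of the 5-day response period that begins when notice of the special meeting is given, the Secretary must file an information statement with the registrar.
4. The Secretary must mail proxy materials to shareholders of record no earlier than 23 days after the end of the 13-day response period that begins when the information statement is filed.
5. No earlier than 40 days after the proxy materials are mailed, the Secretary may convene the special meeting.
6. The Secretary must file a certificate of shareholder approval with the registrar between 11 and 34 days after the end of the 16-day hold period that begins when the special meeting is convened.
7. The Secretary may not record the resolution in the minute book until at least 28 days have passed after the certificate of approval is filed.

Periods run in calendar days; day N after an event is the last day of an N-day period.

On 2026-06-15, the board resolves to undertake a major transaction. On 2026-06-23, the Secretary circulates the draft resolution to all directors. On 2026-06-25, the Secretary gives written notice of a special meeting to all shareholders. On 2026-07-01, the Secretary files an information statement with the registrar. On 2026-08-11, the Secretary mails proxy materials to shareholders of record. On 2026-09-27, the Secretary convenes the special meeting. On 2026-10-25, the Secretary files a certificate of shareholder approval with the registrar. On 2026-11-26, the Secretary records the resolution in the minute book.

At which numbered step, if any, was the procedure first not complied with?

Step 2

Step 1: the window is 7–29 days after 2026-06-15 (when the board resolution is passed), so 2026-06-22 through 2026-07-14; done 2026-06-23 — within the window.
Step 2: the window is 7–22 days after 2026-06-23 (when the draft resolution is circulated), so 2026-06-30 through 2026-07-15; done 2026-06-25 — 5 days before the window opened.
That is the first point of non-compliance.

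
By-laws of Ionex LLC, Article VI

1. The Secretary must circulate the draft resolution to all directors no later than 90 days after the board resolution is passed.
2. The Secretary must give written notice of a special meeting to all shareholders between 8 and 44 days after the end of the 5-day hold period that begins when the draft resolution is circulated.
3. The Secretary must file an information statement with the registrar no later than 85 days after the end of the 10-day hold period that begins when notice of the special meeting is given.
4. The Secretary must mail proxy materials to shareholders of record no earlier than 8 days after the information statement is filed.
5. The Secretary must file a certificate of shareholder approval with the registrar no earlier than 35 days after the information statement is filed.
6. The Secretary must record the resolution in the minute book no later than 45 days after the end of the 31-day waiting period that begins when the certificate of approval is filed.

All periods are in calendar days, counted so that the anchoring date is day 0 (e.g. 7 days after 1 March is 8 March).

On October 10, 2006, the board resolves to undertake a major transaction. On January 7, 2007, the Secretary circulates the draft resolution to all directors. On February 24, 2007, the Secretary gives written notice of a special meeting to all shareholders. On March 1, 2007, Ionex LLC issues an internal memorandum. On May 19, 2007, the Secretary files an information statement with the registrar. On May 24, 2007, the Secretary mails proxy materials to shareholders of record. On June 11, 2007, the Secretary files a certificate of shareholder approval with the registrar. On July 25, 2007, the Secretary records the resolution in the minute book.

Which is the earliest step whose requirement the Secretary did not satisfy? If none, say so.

Step 4

Step 1 — counting 90 days from October 10, 2006 (when the board resolution is passed) gives a deadline of January 8, 2007; completed January 7, 2007, before the deadline.
Step 2 — 8 and 44 days from January 12, 2007 (end of the 5-day hold period, which began when the draft resolution is circulated on January 7, 2007) are January 20, 2007 and February 25, 2007 respectively; done February 24, 2007 — within the window.
Step 3 — counting 85 days from March 6, 2007 (end of the 10-day hold period, which began when notice of the special meeting is given on February 24, 2007) gives a deadline of May 30, 2007; done May 19, 2007 — timely.
Step 4 — must wait 8 days from May 19, 2007 (when the information statement is filed), so not before May 27, 2007; acted on May 24, 2007, 3 days prematurely.
No need to go further; step 4 was not satisfied.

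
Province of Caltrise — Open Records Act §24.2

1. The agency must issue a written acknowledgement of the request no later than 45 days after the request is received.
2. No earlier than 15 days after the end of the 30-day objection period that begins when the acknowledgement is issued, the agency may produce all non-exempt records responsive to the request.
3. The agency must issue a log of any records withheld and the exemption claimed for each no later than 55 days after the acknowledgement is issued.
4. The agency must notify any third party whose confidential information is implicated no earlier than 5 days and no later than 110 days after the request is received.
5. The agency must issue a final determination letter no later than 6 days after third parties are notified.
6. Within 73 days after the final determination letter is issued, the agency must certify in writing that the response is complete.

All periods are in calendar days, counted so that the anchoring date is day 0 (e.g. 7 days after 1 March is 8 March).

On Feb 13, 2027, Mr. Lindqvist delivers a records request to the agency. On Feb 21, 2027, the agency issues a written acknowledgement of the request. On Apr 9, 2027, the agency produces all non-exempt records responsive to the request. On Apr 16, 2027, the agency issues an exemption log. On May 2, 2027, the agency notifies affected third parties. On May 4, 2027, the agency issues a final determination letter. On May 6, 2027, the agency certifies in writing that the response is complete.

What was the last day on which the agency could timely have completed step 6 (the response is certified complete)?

Jul 16, 2027

Step 6 runs from May 4, 2027, when the final determination letter is issued. 73 days after May 4, 2027 is Jul 16, 2027.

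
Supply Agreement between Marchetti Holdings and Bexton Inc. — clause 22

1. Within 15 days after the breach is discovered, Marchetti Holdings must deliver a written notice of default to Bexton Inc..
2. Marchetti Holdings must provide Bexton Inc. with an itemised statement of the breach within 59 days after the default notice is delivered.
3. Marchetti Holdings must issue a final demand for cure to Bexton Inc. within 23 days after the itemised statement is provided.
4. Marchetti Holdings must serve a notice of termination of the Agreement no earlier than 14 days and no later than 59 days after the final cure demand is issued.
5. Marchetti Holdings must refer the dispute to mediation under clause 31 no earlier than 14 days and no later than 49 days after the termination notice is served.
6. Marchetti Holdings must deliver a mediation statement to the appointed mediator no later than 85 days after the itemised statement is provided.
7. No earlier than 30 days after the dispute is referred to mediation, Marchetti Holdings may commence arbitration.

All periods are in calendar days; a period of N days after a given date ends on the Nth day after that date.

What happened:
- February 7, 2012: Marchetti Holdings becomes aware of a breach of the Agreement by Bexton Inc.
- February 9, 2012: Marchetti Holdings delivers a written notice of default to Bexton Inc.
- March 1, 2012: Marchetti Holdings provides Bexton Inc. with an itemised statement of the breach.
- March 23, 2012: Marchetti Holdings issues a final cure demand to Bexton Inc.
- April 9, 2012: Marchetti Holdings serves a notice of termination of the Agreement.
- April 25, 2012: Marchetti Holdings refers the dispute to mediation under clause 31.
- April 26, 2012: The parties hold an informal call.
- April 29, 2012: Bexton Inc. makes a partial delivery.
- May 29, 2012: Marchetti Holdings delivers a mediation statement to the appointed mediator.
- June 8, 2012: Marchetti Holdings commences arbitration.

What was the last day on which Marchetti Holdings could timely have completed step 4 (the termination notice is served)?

Step 4 runs from March 23, 2012, when the final cure demand is issued. The window is 14–59 days after March 23, 2012; it closes on May 21, 2012.

May 21, 2012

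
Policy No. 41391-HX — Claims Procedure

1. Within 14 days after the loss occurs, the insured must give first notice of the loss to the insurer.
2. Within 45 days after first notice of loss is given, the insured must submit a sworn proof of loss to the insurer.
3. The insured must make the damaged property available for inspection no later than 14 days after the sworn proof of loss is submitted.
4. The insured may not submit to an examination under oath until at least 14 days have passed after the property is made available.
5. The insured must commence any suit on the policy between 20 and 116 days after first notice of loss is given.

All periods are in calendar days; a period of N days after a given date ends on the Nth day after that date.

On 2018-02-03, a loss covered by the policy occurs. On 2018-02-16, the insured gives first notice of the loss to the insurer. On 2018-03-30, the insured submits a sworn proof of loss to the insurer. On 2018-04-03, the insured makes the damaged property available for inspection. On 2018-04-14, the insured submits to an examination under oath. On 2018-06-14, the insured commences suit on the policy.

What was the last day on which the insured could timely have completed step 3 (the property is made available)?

Step 3 runs from 2018-03-30, when the sworn proof of loss is submitted. 14 days after 2018-03-30 is 2018-04-13.

2018-04-13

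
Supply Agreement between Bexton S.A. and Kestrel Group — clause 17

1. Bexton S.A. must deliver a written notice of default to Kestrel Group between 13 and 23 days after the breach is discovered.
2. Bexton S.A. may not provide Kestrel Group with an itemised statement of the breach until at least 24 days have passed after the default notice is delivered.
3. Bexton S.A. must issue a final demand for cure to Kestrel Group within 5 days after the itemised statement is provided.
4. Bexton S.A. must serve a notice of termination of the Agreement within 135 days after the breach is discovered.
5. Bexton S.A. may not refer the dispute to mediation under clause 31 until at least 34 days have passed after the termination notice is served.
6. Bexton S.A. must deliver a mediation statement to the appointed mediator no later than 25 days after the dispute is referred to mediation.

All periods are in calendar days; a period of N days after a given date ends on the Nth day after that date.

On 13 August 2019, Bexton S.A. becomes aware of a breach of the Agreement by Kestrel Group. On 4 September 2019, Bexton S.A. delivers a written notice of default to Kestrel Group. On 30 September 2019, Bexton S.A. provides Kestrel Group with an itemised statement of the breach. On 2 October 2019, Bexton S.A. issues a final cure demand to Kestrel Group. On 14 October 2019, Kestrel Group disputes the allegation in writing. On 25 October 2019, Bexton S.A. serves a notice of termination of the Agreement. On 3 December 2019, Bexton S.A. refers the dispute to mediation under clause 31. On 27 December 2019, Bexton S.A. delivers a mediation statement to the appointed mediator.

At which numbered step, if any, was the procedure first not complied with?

None — every step was satisfied

Step 1: the window is 13–23 days after 13 August 2019 (when the breach is discovered), so 26 August 2019 through 5 September 2019; done 4 September 2019, which is between those dates.
Step 2: the earliest permitted date is 24 days after 4 September 2019 (when the default notice is delivered), i.e. 28 September 2019; done 30 September 2019, after the minimum wait.
Step 3: 5 days after 30 September 2019 (when the itemised statement is provided) is 5 October 2019; 2 October 2019 is within that limit.
Step 4: 135 days after 13 August 2019 (when the breach is discovered) is 26 December 2019; completed 25 October 2019, before the deadline.
Step 5: the earliest permitted date is 34 days after 25 October 2019 (when the termination notice is served), i.e. 28 November 2019; 3 December 2019 is on or after that date.
Step 6: 25 days after 3 December 2019 (when the dispute is referred to mediation) is 28 December 2019; done 27 December 2019 — timely.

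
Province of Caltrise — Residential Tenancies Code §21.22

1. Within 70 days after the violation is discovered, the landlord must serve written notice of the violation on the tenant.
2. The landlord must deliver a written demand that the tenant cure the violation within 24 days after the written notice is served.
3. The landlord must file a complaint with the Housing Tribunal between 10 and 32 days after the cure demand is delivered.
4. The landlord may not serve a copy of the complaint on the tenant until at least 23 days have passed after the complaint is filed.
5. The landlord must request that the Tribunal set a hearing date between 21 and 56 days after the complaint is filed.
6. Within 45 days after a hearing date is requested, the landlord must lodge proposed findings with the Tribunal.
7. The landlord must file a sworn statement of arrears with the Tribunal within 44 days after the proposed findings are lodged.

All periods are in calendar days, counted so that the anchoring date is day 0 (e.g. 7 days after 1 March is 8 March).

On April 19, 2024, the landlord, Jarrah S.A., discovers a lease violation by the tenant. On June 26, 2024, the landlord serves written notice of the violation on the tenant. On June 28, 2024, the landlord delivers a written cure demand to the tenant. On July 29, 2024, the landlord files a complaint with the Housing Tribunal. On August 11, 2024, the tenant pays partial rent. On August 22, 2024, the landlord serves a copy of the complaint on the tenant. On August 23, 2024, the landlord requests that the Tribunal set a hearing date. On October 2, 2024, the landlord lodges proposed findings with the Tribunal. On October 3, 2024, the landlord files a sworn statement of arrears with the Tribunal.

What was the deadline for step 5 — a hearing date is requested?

Step 5 runs from July 29, 2024, when the complaint is filed. The window is 21–56 days after July 29, 2024; it closes on September 23, 2024.

September 23, 2024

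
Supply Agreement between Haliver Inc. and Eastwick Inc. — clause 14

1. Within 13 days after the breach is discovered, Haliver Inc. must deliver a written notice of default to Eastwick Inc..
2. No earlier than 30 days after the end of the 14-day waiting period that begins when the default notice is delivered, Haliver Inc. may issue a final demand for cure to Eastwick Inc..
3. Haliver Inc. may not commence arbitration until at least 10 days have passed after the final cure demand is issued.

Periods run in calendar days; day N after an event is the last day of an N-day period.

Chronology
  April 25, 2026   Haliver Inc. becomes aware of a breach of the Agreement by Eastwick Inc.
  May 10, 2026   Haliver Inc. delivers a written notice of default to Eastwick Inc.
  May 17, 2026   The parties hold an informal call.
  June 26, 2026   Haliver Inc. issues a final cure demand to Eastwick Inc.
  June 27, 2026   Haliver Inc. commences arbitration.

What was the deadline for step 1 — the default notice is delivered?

Step 1 runs from April 25, 2026, when the breach is discovered. 13 days after April 25, 2026 is May 8, 2026.

May 8, 2026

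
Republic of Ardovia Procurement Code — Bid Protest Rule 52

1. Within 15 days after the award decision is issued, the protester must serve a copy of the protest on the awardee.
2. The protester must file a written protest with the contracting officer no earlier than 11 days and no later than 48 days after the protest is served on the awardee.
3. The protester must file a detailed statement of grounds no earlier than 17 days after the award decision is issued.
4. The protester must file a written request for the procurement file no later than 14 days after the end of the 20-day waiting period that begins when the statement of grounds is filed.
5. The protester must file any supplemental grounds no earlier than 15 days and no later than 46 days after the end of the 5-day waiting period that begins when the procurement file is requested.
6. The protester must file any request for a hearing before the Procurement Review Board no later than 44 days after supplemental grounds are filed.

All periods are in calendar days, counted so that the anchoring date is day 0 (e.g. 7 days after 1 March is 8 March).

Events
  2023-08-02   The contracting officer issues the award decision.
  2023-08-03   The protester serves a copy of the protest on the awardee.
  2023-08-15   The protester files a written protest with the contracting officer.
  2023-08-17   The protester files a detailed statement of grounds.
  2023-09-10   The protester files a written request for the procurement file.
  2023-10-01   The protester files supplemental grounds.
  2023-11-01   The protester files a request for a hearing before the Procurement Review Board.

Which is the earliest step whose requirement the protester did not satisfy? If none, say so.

Step 3

(1) due by 2023-08-02 + 15 days = 2023-08-17; completed 2023-08-03, before the deadline.
(2) the permitted window runs from 2023-08-03 + 11 = 2023-08-14 to 2023-08-03 + 48 = 2023-09-20; 2023-08-15 falls inside that range.
(3) permitted from 2023-08-02 + 17 days = 2023-08-19 onward; 2023-08-17 is 2 days before the earliest permitted date.
No need to go further; step 3 was not satisfied.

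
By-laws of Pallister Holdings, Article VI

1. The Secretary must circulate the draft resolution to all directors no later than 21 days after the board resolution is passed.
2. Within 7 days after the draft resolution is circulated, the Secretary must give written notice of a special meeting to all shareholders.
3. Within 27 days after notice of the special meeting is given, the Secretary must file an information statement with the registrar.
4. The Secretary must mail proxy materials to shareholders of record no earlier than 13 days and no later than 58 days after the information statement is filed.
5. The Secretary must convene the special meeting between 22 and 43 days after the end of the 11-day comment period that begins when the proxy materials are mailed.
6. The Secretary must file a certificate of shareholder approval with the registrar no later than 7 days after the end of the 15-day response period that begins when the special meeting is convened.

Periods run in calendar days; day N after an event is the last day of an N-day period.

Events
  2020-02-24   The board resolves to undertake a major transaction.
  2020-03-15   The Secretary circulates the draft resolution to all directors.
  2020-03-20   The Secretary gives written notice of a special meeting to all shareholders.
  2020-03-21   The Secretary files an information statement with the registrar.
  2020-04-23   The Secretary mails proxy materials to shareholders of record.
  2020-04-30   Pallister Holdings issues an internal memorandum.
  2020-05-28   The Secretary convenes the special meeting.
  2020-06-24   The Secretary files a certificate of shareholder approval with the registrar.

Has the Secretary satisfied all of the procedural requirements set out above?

Step 1 — counting 21 days from 2020-02-24 (when the board resolution is passed) gives a deadline of 2020-03-16; 2020-03-15 is within that limit.
Step 2 — counting 7 days from 2020-03-15 (when the draft resolution is circulated) gives a deadline of 2020-03-22; done 2020-03-20 — timely.
Step 3 — counting 27 days from 2020-03-20 (when notice of the special meeting is given) gives a deadline of 2020-04-16; completed 2020-03-21, before the deadline.
Step 4 — 13 and 58 days from 2020-03-21 (when the information statement is filed) are 2020-04-03 and 2020-05-18 respectively; done 2020-04-23 — within the window.
Step 5 — 22 and 43 days from 2020-05-04 (end of the 11-day comment period, which began when the proxy materials are mailed on 2020-04-23) are 2020-05-26 and 2020-06-16 respectively; done 2020-05-28 — within the window.
Step 6 — counting 7 days from 2020-06-12 (end of the 15-day response period, which began when the special meeting is convened on 2020-05-28) gives a deadline of 2020-06-19; done 2020-06-24 — 5 days late.

No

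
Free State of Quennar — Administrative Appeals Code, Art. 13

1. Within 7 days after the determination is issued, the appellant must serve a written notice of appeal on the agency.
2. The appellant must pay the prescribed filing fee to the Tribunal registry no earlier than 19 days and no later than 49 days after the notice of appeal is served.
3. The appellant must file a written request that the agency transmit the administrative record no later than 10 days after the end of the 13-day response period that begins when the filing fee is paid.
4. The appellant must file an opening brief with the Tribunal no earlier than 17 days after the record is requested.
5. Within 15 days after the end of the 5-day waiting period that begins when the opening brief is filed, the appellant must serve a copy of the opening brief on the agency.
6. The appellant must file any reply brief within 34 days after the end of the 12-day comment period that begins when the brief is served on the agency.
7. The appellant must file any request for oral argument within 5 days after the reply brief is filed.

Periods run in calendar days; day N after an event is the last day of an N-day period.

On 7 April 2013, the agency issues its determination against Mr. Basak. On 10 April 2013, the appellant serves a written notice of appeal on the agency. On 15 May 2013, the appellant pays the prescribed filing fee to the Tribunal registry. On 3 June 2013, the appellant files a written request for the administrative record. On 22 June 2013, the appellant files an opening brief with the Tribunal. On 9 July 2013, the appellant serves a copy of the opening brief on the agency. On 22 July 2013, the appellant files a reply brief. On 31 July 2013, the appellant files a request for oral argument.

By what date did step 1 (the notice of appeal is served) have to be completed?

14 April 2013

Step 1 runs from 7 April 2013, when the determination is issued. 7 days after 7 April 2013 is 14 April 2013.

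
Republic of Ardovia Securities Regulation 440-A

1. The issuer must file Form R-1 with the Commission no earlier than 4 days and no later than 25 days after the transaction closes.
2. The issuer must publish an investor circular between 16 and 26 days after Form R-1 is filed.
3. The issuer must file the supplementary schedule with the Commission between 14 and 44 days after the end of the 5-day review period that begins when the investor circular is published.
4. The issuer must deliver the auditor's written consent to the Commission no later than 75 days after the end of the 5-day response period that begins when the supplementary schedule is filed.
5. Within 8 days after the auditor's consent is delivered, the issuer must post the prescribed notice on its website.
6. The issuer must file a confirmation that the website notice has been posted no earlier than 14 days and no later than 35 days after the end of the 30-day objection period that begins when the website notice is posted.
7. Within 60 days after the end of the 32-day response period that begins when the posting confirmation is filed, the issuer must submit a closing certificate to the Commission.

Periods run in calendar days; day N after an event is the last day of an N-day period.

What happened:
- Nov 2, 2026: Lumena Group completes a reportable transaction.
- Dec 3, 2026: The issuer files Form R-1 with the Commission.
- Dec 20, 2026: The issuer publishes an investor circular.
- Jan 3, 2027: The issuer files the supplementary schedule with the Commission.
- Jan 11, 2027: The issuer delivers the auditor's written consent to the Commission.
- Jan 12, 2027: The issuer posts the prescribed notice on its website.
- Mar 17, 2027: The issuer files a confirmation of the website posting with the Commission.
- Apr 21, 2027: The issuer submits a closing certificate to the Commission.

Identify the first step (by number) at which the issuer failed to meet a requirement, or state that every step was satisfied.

(1) the permitted window runs from Nov 2, 2026 + 4 = Nov 6, 2026 to Nov 2, 2026 + 25 = Nov 27, 2026; done Dec 3, 2026 — 6 days after the window closed.

Step 1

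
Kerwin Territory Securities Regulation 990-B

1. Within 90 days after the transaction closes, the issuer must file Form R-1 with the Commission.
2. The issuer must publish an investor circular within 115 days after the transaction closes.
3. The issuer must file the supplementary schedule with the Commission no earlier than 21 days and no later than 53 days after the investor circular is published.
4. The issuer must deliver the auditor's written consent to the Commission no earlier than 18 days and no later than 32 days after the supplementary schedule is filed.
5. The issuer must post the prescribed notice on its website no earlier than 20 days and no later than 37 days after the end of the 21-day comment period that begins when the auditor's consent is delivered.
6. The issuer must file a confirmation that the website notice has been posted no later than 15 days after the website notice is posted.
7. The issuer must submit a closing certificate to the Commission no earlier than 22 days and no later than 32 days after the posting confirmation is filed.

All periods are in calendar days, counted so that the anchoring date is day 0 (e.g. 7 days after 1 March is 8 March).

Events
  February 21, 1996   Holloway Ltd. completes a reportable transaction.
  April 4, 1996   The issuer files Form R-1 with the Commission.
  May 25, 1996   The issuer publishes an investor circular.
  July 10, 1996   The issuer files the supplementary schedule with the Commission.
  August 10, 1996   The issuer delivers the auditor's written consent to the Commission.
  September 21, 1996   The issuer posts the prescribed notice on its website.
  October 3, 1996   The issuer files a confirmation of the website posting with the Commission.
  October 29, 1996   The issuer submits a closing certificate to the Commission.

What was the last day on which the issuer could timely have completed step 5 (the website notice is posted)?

The auditor's consent is delivered on August 10, 1996; the 21-day comment period therefore ends August 31, 1996, and step 5 runs from that date. The window is 20–37 days after August 31, 1996; it closes on October 7, 1996.

October 7, 1996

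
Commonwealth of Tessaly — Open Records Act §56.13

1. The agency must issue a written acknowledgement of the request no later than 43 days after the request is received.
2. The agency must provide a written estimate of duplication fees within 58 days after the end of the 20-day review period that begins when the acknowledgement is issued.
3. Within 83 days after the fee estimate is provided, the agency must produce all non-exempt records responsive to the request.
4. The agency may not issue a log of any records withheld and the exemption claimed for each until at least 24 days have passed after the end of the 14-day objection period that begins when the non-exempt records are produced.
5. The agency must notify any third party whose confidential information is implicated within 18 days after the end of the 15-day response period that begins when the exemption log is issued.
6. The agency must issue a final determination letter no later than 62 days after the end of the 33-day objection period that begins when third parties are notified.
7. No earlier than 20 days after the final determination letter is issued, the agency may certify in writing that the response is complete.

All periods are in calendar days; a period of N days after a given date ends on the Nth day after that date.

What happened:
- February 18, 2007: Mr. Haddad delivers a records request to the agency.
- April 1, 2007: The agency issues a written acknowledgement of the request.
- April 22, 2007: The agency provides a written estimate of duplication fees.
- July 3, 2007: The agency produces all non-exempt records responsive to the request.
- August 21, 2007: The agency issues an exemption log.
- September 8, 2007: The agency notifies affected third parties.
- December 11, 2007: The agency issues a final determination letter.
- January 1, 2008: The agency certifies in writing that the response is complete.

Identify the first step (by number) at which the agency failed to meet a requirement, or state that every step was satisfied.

None — every step was satisfied

(1) due by February 18, 2007 + 43 days = April 2, 2007; done April 1, 2007 — timely.
(2) due by April 21, 2007 + 58 days = June 18, 2007; completed April 22, 2007, before the deadline.
(3) due by April 22, 2007 + 83 days = July 14, 2007; done July 3, 2007 — timely.
(4) permitted from July 17, 2007 + 24 days = August 10, 2007 onward; done August 21, 2007 — permitted.
(5) due by September 5, 2007 + 18 days = September 23, 2007; completed September 8, 2007, before the deadline.
(6) due by October 11, 2007 + 62 days = December 12, 2007; completed December 11, 2007, before the deadline.
(7) permitted from December 11, 2007 + 20 days = December 31, 2007 onward; done January 1, 2008, after the minimum wait.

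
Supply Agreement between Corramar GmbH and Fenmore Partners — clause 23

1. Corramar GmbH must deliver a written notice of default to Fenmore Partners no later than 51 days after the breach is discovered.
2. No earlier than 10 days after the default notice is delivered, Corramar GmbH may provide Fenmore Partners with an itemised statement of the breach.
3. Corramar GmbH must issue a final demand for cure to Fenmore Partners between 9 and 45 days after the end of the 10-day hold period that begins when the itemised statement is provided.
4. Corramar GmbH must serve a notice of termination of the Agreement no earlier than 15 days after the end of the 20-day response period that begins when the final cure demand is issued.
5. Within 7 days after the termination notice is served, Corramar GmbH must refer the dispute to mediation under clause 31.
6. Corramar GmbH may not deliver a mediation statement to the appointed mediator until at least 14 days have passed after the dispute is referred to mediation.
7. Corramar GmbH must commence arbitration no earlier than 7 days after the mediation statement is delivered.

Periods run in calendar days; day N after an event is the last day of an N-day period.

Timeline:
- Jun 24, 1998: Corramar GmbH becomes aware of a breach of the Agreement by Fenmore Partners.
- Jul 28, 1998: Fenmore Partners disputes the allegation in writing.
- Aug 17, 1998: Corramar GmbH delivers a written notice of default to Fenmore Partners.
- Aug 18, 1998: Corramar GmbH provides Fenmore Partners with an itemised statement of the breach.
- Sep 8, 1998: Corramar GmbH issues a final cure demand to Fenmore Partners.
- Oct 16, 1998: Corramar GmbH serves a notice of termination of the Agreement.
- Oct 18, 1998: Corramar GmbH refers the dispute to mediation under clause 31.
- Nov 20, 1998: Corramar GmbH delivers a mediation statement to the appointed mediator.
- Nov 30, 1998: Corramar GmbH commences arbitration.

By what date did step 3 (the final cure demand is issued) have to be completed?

The itemised statement is provided on Aug 18, 1998; the 10-day hold period therefore ends Aug 28, 1998, and step 3 runs from that date. The window is 9–45 days after Aug 28, 1998; it closes on Oct 12, 1998.

Oct 12, 1998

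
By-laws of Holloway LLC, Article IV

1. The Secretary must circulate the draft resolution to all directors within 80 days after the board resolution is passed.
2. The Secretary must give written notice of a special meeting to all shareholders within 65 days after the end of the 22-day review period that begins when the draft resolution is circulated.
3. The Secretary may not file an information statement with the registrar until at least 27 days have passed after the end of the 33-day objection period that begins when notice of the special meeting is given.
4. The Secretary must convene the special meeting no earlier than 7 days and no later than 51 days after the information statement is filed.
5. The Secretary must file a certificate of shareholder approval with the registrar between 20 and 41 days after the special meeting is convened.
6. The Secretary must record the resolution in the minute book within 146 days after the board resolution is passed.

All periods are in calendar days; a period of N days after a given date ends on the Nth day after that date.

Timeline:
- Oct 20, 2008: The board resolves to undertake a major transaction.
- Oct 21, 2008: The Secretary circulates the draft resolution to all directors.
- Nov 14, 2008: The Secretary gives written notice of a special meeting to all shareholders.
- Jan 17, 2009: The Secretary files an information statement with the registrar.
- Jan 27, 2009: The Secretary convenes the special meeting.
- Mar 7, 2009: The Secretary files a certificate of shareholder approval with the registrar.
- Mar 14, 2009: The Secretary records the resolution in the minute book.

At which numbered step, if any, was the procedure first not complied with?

None — every step was satisfied

Step 1: 80 days after Oct 20, 2008 (when the board resolution is passed) is Jan 8, 2009; completed Oct 21, 2008, before the deadline.
Step 2: 65 days after Nov 12, 2008 (end of the 22-day review period, which began when the draft resolution is circulated on Oct 21, 2008) is Jan 16, 2009; done Nov 14, 2008 — timely.
Step 3: the earliest permitted date is 27 days after Dec 17, 2008 (end of the 33-day objection period, which began when notice of the special meeting is given on Nov 14, 2008), i.e. Jan 13, 2009; Jan 17, 2009 is on or after that date.
Step 4: the window is 7–51 days after Jan 17, 2009 (when the information statement is filed), so Jan 24, 2009 through Mar 9, 2009; done Jan 27, 2009, which is between those dates.
Step 5: the window is 20–41 days after Jan 27, 2009 (when the special meeting is convened), so Feb 16, 2009 through Mar 9, 2009; done Mar 7, 2009, which is between those dates.
Step 6: 146 days after Oct 20, 2008 (when the board resolution is passed) is Mar 15, 2009; Mar 14, 2009 is within that limit.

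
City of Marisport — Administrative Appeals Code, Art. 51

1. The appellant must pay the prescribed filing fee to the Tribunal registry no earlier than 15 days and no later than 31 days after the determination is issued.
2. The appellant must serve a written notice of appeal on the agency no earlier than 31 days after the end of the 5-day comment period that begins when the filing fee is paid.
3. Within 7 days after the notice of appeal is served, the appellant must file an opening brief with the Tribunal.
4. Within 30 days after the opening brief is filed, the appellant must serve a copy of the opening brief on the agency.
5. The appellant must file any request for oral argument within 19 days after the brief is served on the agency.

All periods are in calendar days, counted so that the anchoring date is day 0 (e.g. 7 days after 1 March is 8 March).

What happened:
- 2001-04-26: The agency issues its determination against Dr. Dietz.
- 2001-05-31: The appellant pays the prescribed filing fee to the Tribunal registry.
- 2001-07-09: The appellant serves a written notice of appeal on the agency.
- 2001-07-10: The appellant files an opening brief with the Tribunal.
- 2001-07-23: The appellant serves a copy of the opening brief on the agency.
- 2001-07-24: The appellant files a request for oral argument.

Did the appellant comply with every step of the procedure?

Step 1: the window is 15–31 days after 2001-04-26 (when the determination is issued), so 2001-05-11 through 2001-05-27; 2001-05-31 is 4 days past the end of the window.

No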